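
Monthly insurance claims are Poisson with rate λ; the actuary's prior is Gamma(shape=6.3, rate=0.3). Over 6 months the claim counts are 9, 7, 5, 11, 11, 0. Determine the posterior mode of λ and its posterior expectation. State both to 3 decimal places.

Σ counts = 43. Posterior: Gamma(shape = 6.3+43 = 49.3, rate = 0.3+6 = 6.3).
Mode = (α−1)/β = 48.3/6.3 = 7.667.
Mean = α/β = 49.3/6.3 = 7.825.

posterior mode = 7.667, posterior expectation = 7.825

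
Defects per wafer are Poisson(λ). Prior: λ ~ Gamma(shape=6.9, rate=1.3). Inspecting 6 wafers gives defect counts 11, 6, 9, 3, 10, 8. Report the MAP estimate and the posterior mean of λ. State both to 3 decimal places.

MAP: 7.247. Posterior mean: 7.384.

Σ counts = 47. Posterior: Gamma(shape = 6.9+47 = 53.9, rate = 1.3+6 = 7.3).
Mode = (α−1)/β = 52.9/7.3 = 7.247.
Mean = α/β = 53.9/7.3 = 7.384.
Right-skewed posterior ⇒ mode < mean.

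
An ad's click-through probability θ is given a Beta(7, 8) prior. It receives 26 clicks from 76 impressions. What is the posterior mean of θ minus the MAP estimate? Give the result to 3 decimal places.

0.003

Posterior: Beta(7+26, 8+50) = Beta(33, 58).
Mode = (33−1)/(33+58−2) = 32/89 = 0.360.
Mean = 33/(33+58) = 33/91 = 0.363.
Difference = 0.363 − 0.360 = 0.003.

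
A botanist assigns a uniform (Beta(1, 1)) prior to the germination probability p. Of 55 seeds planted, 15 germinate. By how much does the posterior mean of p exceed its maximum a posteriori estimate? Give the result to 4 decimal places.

0.0080

Posterior: Beta(1+15, 1+40) = Beta(16, 41).
Mode = (16−1)/(16+41−2) = 15/55 = 0.2727.
With a flat prior the MAP equals the MLE, 15/55.
Mean = 16/(16+41) = 16/57 = 0.2807.
Difference = 0.2807 − 0.2727 = 0.0080.
Right-skewed posterior ⇒ mode < mean.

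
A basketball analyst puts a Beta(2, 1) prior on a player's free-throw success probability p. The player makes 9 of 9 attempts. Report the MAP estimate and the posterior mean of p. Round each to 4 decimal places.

Posterior: Beta(2+9, 1+0) = Beta(11, 1).
Since β = 1 ≤ 1 and α > 1, the Beta density is monotone increasing on [0,1]; the mode is at 1.
Mean = 11/(11+1) = 0.9167.
Mode > mean: the posterior has a left tail.

MAP = 1.0000; posterior mean = 0.9167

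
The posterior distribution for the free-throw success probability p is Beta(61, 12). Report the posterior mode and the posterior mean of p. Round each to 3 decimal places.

posterior mode = 0.845, posterior mean = 0.836

Mode = (61−1)/(61+12−2) = 60/71 = 0.845.
Mean = 61/(61+12) = 61/73 = 0.836.
The mean is pulled below the mode by the posterior's left skew.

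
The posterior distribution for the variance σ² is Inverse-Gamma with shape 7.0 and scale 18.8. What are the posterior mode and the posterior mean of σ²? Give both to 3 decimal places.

MAP: 2.350. Posterior mean: 3.133.

Mode = β/(α+1) = 18.8/8.0 = 2.350.
Mean = β/(α−1) = 18.8/6.0 = 3.133.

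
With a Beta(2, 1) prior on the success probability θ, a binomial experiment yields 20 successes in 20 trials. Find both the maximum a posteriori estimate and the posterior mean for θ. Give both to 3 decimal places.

MAP: 1.000. Posterior mean: 0.957.

Posterior: Beta(2+20, 1+0) = Beta(22, 1).
Since β = 1 ≤ 1 and α > 1, the Beta density is monotone increasing on [0,1]; the mode is at 1.
Mean = 22/(22+1) = 0.957.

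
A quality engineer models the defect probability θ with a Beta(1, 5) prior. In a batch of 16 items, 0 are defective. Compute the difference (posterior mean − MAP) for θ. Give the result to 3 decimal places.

0.045

Posterior: Beta(1+0, 5+16) = Beta(1, 21).
Since α = 1 ≤ 1 and β > 1, the Beta density is monotone decreasing on [0,1]; the mode is at 0.
Mean = 1/(1+21) = 0.045.
Difference = 0.045 − 0.000 = 0.045.
The posterior is right-skewed, so the mean exceeds the mode.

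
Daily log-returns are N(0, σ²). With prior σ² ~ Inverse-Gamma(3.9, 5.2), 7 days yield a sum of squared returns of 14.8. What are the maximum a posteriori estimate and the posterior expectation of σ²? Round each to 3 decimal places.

Posterior: Inverse-Gamma(shape = 3.9+7/2 = 7.4, scale = 5.2+14.8/2 = 12.6).
Mode = β/(α+1) = 12.6/8.4 = 1.500.
Mean = β/(α−1) = 12.6/6.4 = 1.969.

MAP: 1.500. Posterior mean: 1.969.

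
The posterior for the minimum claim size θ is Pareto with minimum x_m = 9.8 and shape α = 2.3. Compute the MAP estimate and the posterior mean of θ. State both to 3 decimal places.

The Pareto density is strictly decreasing on [x_m, ∞), so the mode is x_m = 9.800.
Mean = α·x_m/(α−1) = 2.3·9.8/1.3 = 17.338.

MAP = 9.800, posterior mean = 17.338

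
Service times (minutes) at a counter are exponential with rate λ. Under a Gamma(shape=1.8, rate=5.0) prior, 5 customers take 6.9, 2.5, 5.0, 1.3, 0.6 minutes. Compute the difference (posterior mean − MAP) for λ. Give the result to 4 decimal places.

0.0469

Σ times = 16.3. Posterior: Gamma(shape = 1.8+5 = 6.8, rate = 5.0+16.3 = 21.3).
Mode = (α−1)/β = 5.8/21.3 = 0.2723.
Mean = α/β = 6.8/21.3 = 0.3192.
Difference = 0.3192 − 0.2723 = 0.0469.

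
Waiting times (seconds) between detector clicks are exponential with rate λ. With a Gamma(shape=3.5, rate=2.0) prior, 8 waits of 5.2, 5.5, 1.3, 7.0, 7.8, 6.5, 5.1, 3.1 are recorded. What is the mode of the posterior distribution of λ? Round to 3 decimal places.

Σ times = 41.5. Posterior: Gamma(shape = 3.5+8 = 11.5, rate = 2.0+41.5 = 43.5).
Mode = (α−1)/β = 10.5/43.5 = 0.241.
Mean = α/β = 11.5/43.5 = 0.264.
This is the posterior mode — the MAP estimate.

0.241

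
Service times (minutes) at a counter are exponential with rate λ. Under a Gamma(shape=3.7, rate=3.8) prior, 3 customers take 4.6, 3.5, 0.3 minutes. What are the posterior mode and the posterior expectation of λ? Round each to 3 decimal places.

Σ times = 8.4. Posterior: Gamma(shape = 3.7+3 = 6.7, rate = 3.8+8.4 = 12.2).
Mode = (α−1)/β = 5.7/12.2 = 0.467.
Mean = α/β = 6.7/12.2 = 0.549.

MAP = 0.467, posterior mean = 0.549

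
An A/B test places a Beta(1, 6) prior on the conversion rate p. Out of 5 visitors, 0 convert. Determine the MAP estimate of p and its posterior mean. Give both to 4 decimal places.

Posterior: Beta(1+0, 6+5) = Beta(1, 11).
Since α = 1 ≤ 1 and β > 1, the Beta density is monotone decreasing on [0,1]; the mode is at 0.
Mean = 1/(1+11) = 0.0833.

MAP: 0.0000. Posterior mean: 0.0833.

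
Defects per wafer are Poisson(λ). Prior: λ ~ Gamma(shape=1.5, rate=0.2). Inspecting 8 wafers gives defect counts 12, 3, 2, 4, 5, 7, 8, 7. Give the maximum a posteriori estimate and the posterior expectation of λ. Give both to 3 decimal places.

MAP = 5.915; posterior mean = 6.037

Σ counts = 48. Posterior: Gamma(shape = 1.5+48 = 49.5, rate = 0.2+8 = 8.2).
Mode = (α−1)/β = 48.5/8.2 = 5.915.
Mean = α/β = 49.5/8.2 = 6.037.
Mean > mode: the posterior has a right tail.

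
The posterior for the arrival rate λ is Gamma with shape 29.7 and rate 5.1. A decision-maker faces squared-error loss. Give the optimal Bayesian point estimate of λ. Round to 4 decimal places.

5.8235

Mode = (α−1)/β = 28.7/5.1 = 5.6275.
Mean = α/β = 29.7/5.1 = 5.8235.
Squared-error loss ⇒ the optimal estimator is the posterior mean.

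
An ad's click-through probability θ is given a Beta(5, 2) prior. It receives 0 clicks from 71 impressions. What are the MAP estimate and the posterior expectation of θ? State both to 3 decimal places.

Posterior: Beta(5+0, 2+71) = Beta(5, 73).
Mode = (5−1)/(5+73−2) = 4/76 = 0.053.
Mean = 5/(5+73) = 5/78 = 0.064.

MAP = 0.053, posterior mean = 0.064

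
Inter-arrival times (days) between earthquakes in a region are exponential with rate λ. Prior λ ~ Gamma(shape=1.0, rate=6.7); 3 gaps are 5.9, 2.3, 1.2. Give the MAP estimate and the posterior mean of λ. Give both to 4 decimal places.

Σ times = 9.4. Posterior: Gamma(shape = 1.0+3 = 4.0, rate = 6.7+9.4 = 16.1).
Mode = (α−1)/β = 3.0/16.1 = 0.1863.
Mean = α/β = 4.0/16.1 = 0.2484.

MAP estimate = 0.1863, posterior mean = 0.2484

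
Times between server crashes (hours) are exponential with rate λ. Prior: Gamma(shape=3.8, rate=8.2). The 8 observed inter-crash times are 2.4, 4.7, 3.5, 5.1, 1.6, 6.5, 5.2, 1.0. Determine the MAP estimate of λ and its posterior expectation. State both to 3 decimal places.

MAP = 0.283, posterior mean = 0.309

Σ times = 30.0. Posterior: Gamma(shape = 3.8+8 = 11.8, rate = 8.2+30.0 = 38.2).
Mode = (α−1)/β = 10.8/38.2 = 0.283.
Mean = α/β = 11.8/38.2 = 0.309.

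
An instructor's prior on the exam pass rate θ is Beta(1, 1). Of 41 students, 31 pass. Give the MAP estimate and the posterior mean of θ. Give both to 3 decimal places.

Posterior: Beta(1+31, 1+10) = Beta(32, 11).
Mode = (32−1)/(32+11−2) = 31/41 = 0.756.
Mean = 32/(32+11) = 32/43 = 0.744.
Left-skewed posterior ⇒ mean < mode.

MAP: 0.756. Posterior mean: 0.744.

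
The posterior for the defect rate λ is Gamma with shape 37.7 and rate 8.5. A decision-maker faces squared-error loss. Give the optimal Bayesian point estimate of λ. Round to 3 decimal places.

4.435

Mode = (α−1)/β = 36.7/8.5 = 4.318.
Mean = α/β = 37.7/8.5 = 4.435.
Squared-error loss ⇒ the optimal estimator is the posterior mean.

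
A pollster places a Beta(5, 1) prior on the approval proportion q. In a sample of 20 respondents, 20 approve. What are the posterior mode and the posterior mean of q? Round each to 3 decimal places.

MAP: 1.000. Posterior mean: 0.962.

Posterior: Beta(5+20, 1+0) = Beta(25, 1).
Since β = 1 ≤ 1 and α > 1, the Beta density is monotone increasing on [0,1]; the mode is at 1.
Mean = 25/(25+1) = 0.962.
Mode > mean: the posterior has a left tail.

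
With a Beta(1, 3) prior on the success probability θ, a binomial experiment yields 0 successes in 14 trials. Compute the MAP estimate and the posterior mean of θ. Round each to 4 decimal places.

Posterior: Beta(1+0, 3+14) = Beta(1, 17).
Since α = 1 ≤ 1 and β > 1, the Beta density is monotone decreasing on [0,1]; the mode is at 0.
Mean = 1/(1+17) = 0.0556.
Mean > mode: the posterior has a right tail.

θ_MAP = 0.0000, E[θ|data] = 0.0556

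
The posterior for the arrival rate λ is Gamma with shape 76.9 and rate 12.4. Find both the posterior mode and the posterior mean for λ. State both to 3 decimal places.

λ_MAP = 6.121, E[λ|data] = 6.202

Mode = (α−1)/β = 75.9/12.4 = 6.121.
Mean = α/β = 76.9/12.4 = 6.202.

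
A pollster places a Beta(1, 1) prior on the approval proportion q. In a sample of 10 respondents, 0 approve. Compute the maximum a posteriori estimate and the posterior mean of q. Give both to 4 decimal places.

Posterior: Beta(1+0, 1+10) = Beta(1, 11).
Since α = 1 ≤ 1 and β > 1, the Beta density is monotone decreasing on [0,1]; the mode is at 0.
Mean = 1/(1+11) = 0.0833.

MAP: 0.0000. Posterior mean: 0.0833.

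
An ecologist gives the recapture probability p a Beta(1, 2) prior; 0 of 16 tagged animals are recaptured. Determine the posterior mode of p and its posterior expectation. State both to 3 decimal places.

Posterior: Beta(1+0, 2+16) = Beta(1, 18).
Since α = 1 ≤ 1 and β > 1, the Beta density is monotone decreasing on [0,1]; the mode is at 0.
Mean = 1/(1+18) = 0.053.
Right-skewed posterior ⇒ mode < mean.

MAP = 0.000, posterior mean = 0.053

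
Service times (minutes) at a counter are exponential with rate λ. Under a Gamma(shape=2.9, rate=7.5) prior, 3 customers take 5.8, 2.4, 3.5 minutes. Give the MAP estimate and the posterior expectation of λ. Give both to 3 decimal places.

λ_MAP = 0.255, E[λ|data] = 0.307

Σ times = 11.7. Posterior: Gamma(shape = 2.9+3 = 5.9, rate = 7.5+11.7 = 19.2).
Mode = (α−1)/β = 4.9/19.2 = 0.255.
Mean = α/β = 5.9/19.2 = 0.307.
The posterior is right-skewed, so the mean exceeds the mode.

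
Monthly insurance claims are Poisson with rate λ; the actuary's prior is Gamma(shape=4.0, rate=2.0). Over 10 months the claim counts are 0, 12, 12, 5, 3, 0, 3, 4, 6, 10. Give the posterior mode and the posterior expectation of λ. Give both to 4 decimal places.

posterior mode = 4.8333, posterior expectation = 4.9167

Σ counts = 55. Posterior: Gamma(shape = 4.0+55 = 59.0, rate = 2.0+10 = 12.0).
Mode = (α−1)/β = 58.0/12.0 = 4.8333.
Mean = α/β = 59.0/12.0 = 4.9167.
Right-skewed posterior ⇒ mode < mean.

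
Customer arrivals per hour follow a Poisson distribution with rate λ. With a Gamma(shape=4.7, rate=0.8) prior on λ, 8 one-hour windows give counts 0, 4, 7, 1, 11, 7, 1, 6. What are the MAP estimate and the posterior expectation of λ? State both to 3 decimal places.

Σ counts = 37. Posterior: Gamma(shape = 4.7+37 = 41.7, rate = 0.8+8 = 8.8).
Mode = (α−1)/β = 40.7/8.8 = 4.625.
Mean = α/β = 41.7/8.8 = 4.739.

MAP: 4.625. Posterior mean: 4.739.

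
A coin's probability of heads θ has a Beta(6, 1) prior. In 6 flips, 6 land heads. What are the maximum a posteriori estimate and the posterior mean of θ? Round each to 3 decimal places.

Posterior: Beta(6+6, 1+0) = Beta(12, 1).
Since β = 1 ≤ 1 and α > 1, the Beta density is monotone increasing on [0,1]; the mode is at 1.
Mean = 12/(12+1) = 0.923.
The posterior is left-skewed, so the mode exceeds the mean.

maximum a posteriori estimate = 1.000, posterior mean = 0.923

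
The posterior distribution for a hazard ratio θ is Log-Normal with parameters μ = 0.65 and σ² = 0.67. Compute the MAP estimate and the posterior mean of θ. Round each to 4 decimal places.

Mode = exp(μ − σ²) = exp(-0.02) = 0.9802.
Mean = exp(μ + σ²/2) = exp(0.985) = 2.6778.

θ_MAP = 0.9802, E[θ|data] = 2.6778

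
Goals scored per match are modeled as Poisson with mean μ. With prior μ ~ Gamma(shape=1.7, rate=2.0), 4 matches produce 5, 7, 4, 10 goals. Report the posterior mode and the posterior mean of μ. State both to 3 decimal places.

Σ counts = 26. Posterior: Gamma(shape = 1.7+26 = 27.7, rate = 2.0+4 = 6.0).
Mode = (α−1)/β = 26.7/6.0 = 4.450.
Mean = α/β = 27.7/6.0 = 4.617.

MAP = 4.450, posterior mean = 4.617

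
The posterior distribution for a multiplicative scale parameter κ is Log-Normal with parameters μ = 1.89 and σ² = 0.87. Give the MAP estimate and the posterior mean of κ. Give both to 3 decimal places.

MAP estimate = 2.773, posterior mean = 10.227

Mode = exp(μ − σ²) = exp(1.02) = 2.773.
Mean = exp(μ + σ²/2) = exp(2.325) = 10.227.
Right-skewed posterior ⇒ mode < mean.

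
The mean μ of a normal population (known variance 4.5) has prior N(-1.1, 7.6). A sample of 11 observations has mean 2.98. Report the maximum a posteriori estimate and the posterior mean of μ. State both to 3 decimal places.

MAP = 2.772, posterior mean = 2.772

Posterior for μ is Normal. Precision-weighted mean: (1/7.6·-1.1 + 11/4.5·2.98) / (1/7.6 + 11/4.5) = 2.772.
A Normal posterior is symmetric, so mode = mean.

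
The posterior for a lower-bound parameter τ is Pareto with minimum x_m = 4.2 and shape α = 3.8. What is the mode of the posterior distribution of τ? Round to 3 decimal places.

4.200

The Pareto density is strictly decreasing on [x_m, ∞), so the mode is x_m = 4.200.
Mean = α·x_m/(α−1) = 3.8·4.2/2.8 = 5.700.
This is the posterior mode — the MAP estimate.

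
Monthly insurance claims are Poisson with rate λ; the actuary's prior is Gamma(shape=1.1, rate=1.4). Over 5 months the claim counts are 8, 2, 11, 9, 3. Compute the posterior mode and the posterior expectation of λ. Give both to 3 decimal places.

λ_MAP = 5.172, E[λ|data] = 5.328

Σ counts = 33. Posterior: Gamma(shape = 1.1+33 = 34.1, rate = 1.4+5 = 6.4).
Mode = (α−1)/β = 33.1/6.4 = 5.172.
Mean = α/β = 34.1/6.4 = 5.328.
The mean is pulled above the mode by the posterior's right skew.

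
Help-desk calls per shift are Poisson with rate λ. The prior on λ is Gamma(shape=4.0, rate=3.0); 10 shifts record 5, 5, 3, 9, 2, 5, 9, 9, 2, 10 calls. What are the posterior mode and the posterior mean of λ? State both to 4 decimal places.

posterior mode = 4.7692, posterior mean = 4.8462

Σ counts = 59. Posterior: Gamma(shape = 4.0+59 = 63.0, rate = 3.0+10 = 13.0).
Mode = (α−1)/β = 62.0/13.0 = 4.7692.
Mean = α/β = 63.0/13.0 = 4.8462.
The posterior is right-skewed, so the mean exceeds the mode.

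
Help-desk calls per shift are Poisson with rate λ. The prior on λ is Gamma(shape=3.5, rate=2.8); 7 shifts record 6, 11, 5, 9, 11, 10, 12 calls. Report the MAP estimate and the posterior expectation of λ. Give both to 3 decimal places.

MAP = 6.786, posterior mean = 6.888

Σ counts = 64. Posterior: Gamma(shape = 3.5+64 = 67.5, rate = 2.8+7 = 9.8).
Mode = (α−1)/β = 66.5/9.8 = 6.786.
Mean = α/β = 67.5/9.8 = 6.888.
Right-skewed posterior ⇒ mode < mean.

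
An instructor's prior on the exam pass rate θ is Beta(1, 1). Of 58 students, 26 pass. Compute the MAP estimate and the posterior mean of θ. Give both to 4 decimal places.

Posterior: Beta(1+26, 1+32) = Beta(27, 33).
Mode = (27−1)/(27+33−2) = 26/58 = 0.4483.
With a flat prior the MAP equals the MLE, 26/58.
Mean = 27/(27+33) = 27/60 = 0.4500.

MAP: 0.4483. Posterior mean: 0.4500.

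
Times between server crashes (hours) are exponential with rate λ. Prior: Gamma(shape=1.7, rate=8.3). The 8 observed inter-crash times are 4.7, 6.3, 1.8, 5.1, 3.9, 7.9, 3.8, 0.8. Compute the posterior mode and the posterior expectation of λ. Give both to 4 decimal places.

λ_MAP = 0.2042, E[λ|data] = 0.2277

Σ times = 34.3. Posterior: Gamma(shape = 1.7+8 = 9.7, rate = 8.3+34.3 = 42.6).
Mode = (α−1)/β = 8.7/42.6 = 0.2042.
Mean = α/β = 9.7/42.6 = 0.2277.
Mean > mode: the posterior has a right tail.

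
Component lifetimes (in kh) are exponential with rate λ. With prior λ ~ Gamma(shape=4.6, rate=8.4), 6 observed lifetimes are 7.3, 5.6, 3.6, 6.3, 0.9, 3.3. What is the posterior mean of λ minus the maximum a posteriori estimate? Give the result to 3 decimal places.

Σ times = 27.0. Posterior: Gamma(shape = 4.6+6 = 10.6, rate = 8.4+27.0 = 35.4).
Mode = (α−1)/β = 9.6/35.4 = 0.271.
Mean = α/β = 10.6/35.4 = 0.299.
Difference = 0.299 − 0.271 = 0.028.

0.028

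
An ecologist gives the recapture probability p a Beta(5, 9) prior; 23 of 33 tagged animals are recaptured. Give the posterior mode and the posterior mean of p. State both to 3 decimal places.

posterior mode = 0.600, posterior mean = 0.596

Posterior: Beta(5+23, 9+10) = Beta(28, 19).
Mode = (28−1)/(28+19−2) = 27/45 = 0.600.
Mean = 28/(28+19) = 28/47 = 0.596.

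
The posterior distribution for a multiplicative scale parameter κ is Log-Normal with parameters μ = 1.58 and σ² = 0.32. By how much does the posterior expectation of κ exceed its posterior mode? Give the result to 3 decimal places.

Mode = exp(μ − σ²) = exp(1.26) = 3.525.
Mean = exp(μ + σ²/2) = exp(1.740) = 5.697.
Difference = 5.697 − 3.525 = 2.172.
The posterior is right-skewed, so the mean exceeds the mode.

2.172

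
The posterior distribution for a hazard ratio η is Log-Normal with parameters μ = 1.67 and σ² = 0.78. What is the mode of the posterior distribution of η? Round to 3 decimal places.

2.435

Mode = exp(μ − σ²) = exp(0.89) = 2.435.
Mean = exp(μ + σ²/2) = exp(2.060) = 7.846.
This is the posterior mode — the MAP estimate.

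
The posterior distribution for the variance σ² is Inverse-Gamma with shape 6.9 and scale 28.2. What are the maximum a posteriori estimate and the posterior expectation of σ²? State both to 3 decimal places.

Mode = β/(α+1) = 28.2/7.9 = 3.570.
Mean = β/(α−1) = 28.2/5.9 = 4.780.
Right-skewed posterior ⇒ mode < mean.

MAP = 3.570; posterior mean = 4.780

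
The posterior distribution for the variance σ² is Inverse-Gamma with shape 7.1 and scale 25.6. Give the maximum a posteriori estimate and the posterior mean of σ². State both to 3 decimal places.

maximum a posteriori estimate = 3.160, posterior mean = 4.197

Mode = β/(α+1) = 25.6/8.1 = 3.160.
Mean = β/(α−1) = 25.6/6.1 = 4.197.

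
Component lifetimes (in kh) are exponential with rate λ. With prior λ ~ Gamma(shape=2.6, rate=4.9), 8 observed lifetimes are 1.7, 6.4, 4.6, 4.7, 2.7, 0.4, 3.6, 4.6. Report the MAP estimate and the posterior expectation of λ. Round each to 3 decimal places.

Σ times = 28.7. Posterior: Gamma(shape = 2.6+8 = 10.6, rate = 4.9+28.7 = 33.6).
Mode = (α−1)/β = 9.6/33.6 = 0.286.
Mean = α/β = 10.6/33.6 = 0.315.
Right-skewed posterior ⇒ mode < mean.

MAP: 0.286. Posterior mean: 0.315.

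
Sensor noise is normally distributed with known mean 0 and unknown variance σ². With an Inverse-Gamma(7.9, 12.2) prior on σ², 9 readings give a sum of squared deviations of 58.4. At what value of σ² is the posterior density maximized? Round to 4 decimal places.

Posterior: Inverse-Gamma(shape = 7.9+9/2 = 12.4, scale = 12.2+58.4/2 = 41.4).
Mode = β/(α+1) = 41.4/13.4 = 3.0896.
Mean = β/(α−1) = 41.4/11.4 = 3.6316.
This is the posterior mode — the MAP estimate.

3.0896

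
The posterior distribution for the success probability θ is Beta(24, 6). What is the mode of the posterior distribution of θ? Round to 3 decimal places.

Mode = (24−1)/(24+6−2) = 23/28 = 0.821.
Mean = 24/(24+6) = 24/30 = 0.800.
This is the posterior mode — the MAP estimate.

0.821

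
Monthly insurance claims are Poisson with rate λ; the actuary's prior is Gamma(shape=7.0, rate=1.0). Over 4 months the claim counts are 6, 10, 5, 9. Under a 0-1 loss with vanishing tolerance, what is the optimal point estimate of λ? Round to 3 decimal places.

7.200

Σ counts = 30. Posterior: Gamma(shape = 7.0+30 = 37.0, rate = 1.0+4 = 5.0).
Mode = (α−1)/β = 36.0/5.0 = 7.200.
Mean = α/β = 37.0/5.0 = 7.400.
This is the posterior mode — the MAP estimate.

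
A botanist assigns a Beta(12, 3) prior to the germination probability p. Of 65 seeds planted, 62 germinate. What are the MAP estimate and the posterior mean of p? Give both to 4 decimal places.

Posterior: Beta(12+62, 3+3) = Beta(74, 6).
Mode = (74−1)/(74+6−2) = 73/78 = 0.9359.
Mean = 74/(74+6) = 74/80 = 0.9250.
Left-skewed posterior ⇒ mean < mode.

MAP = 0.9359, posterior mean = 0.9250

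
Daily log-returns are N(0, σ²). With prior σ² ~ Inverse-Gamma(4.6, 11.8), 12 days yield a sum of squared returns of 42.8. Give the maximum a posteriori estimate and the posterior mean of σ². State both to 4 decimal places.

Posterior: Inverse-Gamma(shape = 4.6+12/2 = 10.6, scale = 11.8+42.8/2 = 33.2).
Mode = β/(α+1) = 33.2/11.6 = 2.8621.
Mean = β/(α−1) = 33.2/9.6 = 3.4583.
The mean is pulled above the mode by the posterior's right skew.

maximum a posteriori estimate = 2.8621, posterior mean = 3.4583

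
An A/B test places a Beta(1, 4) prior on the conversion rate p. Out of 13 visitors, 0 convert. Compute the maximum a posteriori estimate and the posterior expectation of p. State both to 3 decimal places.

MAP: 0.000. Posterior mean: 0.056.

Posterior: Beta(1+0, 4+13) = Beta(1, 17).
Since α = 1 ≤ 1 and β > 1, the Beta density is monotone decreasing on [0,1]; the mode is at 0.
Mean = 1/(1+17) = 0.056.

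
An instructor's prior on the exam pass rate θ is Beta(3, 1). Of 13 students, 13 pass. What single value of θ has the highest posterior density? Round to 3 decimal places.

1.000

Posterior: Beta(3+13, 1+0) = Beta(16, 1).
Since β = 1 ≤ 1 and α > 1, the Beta density is monotone increasing on [0,1]; the mode is at 1.
Mean = 16/(16+1) = 0.941.
This is the posterior mode — the MAP estimate.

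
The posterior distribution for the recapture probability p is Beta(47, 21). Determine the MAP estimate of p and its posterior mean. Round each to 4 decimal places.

Mode = (47−1)/(47+21−2) = 46/66 = 0.6970.
Mean = 47/(47+21) = 47/68 = 0.6912.
The mean is pulled below the mode by the posterior's left skew.

MAP: 0.6970. Posterior mean: 0.6912.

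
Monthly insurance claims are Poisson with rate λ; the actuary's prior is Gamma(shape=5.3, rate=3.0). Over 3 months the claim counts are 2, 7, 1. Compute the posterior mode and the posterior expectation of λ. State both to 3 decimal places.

Σ counts = 10. Posterior: Gamma(shape = 5.3+10 = 15.3, rate = 3.0+3 = 6.0).
Mode = (α−1)/β = 14.3/6.0 = 2.383.
Mean = α/β = 15.3/6.0 = 2.550.
The mean is pulled above the mode by the posterior's right skew.

MAP = 2.383; posterior mean = 2.550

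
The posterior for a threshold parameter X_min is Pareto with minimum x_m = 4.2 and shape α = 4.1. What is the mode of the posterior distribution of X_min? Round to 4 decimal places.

The Pareto density is strictly decreasing on [x_m, ∞), so the mode is x_m = 4.2000.
Mean = α·x_m/(α−1) = 4.1·4.2/3.1 = 5.5548.
This is the posterior mode — the MAP estimate.

4.2000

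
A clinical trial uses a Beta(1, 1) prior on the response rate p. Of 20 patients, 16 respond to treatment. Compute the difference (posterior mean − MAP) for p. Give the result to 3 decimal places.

Posterior: Beta(1+16, 1+4) = Beta(17, 5).
Mode = (17−1)/(17+5−2) = 16/20 = 0.800.
With a flat prior the MAP equals the MLE, 16/20.
Mean = 17/(17+5) = 17/22 = 0.773.
Difference = 0.773 − 0.800 = -0.027.

-0.027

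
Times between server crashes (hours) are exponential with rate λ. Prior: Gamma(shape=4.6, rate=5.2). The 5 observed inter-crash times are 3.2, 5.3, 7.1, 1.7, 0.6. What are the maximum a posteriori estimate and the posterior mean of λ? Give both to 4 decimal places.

Σ times = 17.9. Posterior: Gamma(shape = 4.6+5 = 9.6, rate = 5.2+17.9 = 23.1).
Mode = (α−1)/β = 8.6/23.1 = 0.3723.
Mean = α/β = 9.6/23.1 = 0.4156.

λ_MAP = 0.3723, E[λ|data] = 0.4156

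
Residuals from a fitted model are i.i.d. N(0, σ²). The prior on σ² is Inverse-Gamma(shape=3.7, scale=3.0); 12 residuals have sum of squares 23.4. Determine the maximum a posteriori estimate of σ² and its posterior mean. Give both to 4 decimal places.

Posterior: Inverse-Gamma(shape = 3.7+12/2 = 9.7, scale = 3.0+23.4/2 = 14.7).
Mode = β/(α+1) = 14.7/10.7 = 1.3738.
Mean = β/(α−1) = 14.7/8.7 = 1.6897.
Right-skewed posterior ⇒ mode < mean.

MAP: 1.3738. Posterior mean: 1.6897.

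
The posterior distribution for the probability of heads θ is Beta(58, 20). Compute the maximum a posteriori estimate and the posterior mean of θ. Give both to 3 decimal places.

Mode = (58−1)/(58+20−2) = 57/76 = 0.750.
Mean = 58/(58+20) = 58/78 = 0.744.

MAP = 0.750, posterior mean = 0.744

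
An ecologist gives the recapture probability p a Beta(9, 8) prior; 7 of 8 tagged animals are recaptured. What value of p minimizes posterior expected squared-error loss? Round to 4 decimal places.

0.6400

Posterior: Beta(9+7, 8+1) = Beta(16, 9).
Mode = (16−1)/(16+9−2) = 15/23 = 0.6522.
Mean = 16/(16+9) = 16/25 = 0.6400.
Squared-error loss ⇒ the optimal estimator is the posterior mean.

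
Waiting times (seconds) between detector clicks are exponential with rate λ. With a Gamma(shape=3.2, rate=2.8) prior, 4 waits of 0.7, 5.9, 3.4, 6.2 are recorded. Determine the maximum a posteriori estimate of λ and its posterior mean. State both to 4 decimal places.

Σ times = 16.2. Posterior: Gamma(shape = 3.2+4 = 7.2, rate = 2.8+16.2 = 19.0).
Mode = (α−1)/β = 6.2/19.0 = 0.3263.
Mean = α/β = 7.2/19.0 = 0.3789.

λ_MAP = 0.3263, E[λ|data] = 0.3789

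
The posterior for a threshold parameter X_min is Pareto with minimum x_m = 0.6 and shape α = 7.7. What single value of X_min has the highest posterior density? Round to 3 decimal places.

The Pareto density is strictly decreasing on [x_m, ∞), so the mode is x_m = 0.600.
Mean = α·x_m/(α−1) = 7.7·0.6/6.7 = 0.690.
This is the posterior mode — the MAP estimate.

0.600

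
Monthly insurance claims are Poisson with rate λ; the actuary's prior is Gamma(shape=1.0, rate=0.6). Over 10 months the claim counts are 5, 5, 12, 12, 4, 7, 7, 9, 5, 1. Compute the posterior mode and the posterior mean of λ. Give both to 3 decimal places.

Σ counts = 67. Posterior: Gamma(shape = 1.0+67 = 68.0, rate = 0.6+10 = 10.6).
Mode = (α−1)/β = 67.0/10.6 = 6.321.
Mean = α/β = 68.0/10.6 = 6.415.
The posterior is right-skewed, so the mean exceeds the mode.

λ_MAP = 6.321, E[λ|data] = 6.415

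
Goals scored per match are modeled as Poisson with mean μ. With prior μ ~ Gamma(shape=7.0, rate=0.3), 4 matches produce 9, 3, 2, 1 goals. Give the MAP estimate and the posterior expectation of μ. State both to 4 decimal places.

Σ counts = 15. Posterior: Gamma(shape = 7.0+15 = 22.0, rate = 0.3+4 = 4.3).
Mode = (α−1)/β = 21.0/4.3 = 4.8837.
Mean = α/β = 22.0/4.3 = 5.1163.
Right-skewed posterior ⇒ mode < mean.

MAP: 4.8837. Posterior mean: 5.1163.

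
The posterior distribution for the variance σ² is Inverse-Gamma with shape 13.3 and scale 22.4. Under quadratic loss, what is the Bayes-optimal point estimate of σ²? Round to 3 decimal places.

1.821

Mode = β/(α+1) = 22.4/14.3 = 1.566.
Mean = β/(α−1) = 22.4/12.3 = 1.821.
Quadratic loss ⇒ the optimal estimator is the posterior mean.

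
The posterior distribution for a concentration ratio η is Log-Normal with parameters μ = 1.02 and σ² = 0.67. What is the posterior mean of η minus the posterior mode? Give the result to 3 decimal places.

Mode = exp(μ − σ²) = exp(0.35) = 1.419.
Mean = exp(μ + σ²/2) = exp(1.355) = 3.877.
Difference = 3.877 − 1.419 = 2.458.

2.458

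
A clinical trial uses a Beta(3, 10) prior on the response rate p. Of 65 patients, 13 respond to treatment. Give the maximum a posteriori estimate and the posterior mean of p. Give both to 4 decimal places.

MAP = 0.1974, posterior mean = 0.2051

Posterior: Beta(3+13, 10+52) = Beta(16, 62).
Mode = (16−1)/(16+62−2) = 15/76 = 0.1974.
Mean = 16/(16+62) = 16/78 = 0.2051.
The posterior is right-skewed, so the mean exceeds the mode.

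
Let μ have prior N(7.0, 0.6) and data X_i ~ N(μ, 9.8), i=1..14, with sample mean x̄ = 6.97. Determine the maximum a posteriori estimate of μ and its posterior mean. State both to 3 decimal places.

Posterior for μ is Normal. Precision-weighted mean: (1/0.6·7.0 + 14/9.8·6.97) / (1/0.6 + 14/9.8) = 6.986.
A Normal posterior is symmetric, so mode = mean.

MAP = 6.986; posterior mean = 6.986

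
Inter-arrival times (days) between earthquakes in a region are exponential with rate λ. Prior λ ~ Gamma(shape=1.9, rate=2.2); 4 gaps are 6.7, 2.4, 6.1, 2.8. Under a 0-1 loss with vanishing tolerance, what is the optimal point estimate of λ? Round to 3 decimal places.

0.243

Σ times = 18.0. Posterior: Gamma(shape = 1.9+4 = 5.9, rate = 2.2+18.0 = 20.2).
Mode = (α−1)/β = 4.9/20.2 = 0.243.
Mean = α/β = 5.9/20.2 = 0.292.
This is the posterior mode — the MAP estimate.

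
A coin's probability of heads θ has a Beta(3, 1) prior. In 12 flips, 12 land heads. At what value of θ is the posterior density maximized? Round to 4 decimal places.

1.0000

Posterior: Beta(3+12, 1+0) = Beta(15, 1).
Since β = 1 ≤ 1 and α > 1, the Beta density is monotone increasing on [0,1]; the mode is at 1.
Mean = 15/(15+1) = 0.9375.
This is the posterior mode — the MAP estimate.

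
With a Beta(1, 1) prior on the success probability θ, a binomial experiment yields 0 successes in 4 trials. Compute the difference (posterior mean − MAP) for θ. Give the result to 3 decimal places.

0.167

Posterior: Beta(1+0, 1+4) = Beta(1, 5).
Since α = 1 ≤ 1 and β > 1, the Beta density is monotone decreasing on [0,1]; the mode is at 0.
Mean = 1/(1+5) = 0.167.
Difference = 0.167 − 0.000 = 0.167.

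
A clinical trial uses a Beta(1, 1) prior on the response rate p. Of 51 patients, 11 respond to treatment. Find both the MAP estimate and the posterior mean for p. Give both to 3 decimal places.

Posterior: Beta(1+11, 1+40) = Beta(12, 41).
Mode = (12−1)/(12+41−2) = 11/51 = 0.216.
With a flat prior the MAP equals the MLE, 11/51.
Mean = 12/(12+41) = 12/53 = 0.226.

MAP = 0.216, posterior mean = 0.226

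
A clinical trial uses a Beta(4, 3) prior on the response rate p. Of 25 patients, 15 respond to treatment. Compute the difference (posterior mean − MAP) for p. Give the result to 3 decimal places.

Posterior: Beta(4+15, 3+10) = Beta(19, 13).
Mode = (19−1)/(19+13−2) = 18/30 = 0.600.
Mean = 19/(19+13) = 19/32 = 0.594.
Difference = 0.594 − 0.600 = -0.006.
Mode > mean: the posterior has a left tail.

-0.006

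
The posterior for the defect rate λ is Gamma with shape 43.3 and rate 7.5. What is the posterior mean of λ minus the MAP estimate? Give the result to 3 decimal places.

Mode = (α−1)/β = 42.3/7.5 = 5.640.
Mean = α/β = 43.3/7.5 = 5.773.
Difference = 5.773 − 5.640 = 0.133.

0.133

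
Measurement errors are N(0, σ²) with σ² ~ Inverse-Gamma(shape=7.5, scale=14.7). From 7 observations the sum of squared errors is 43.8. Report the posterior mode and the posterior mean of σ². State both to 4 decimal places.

MAP: 3.0500. Posterior mean: 3.6600.

Posterior: Inverse-Gamma(shape = 7.5+7/2 = 11.0, scale = 14.7+43.8/2 = 36.6).
Mode = β/(α+1) = 36.6/12.0 = 3.0500.
Mean = β/(α−1) = 36.6/10.0 = 3.6600.
The posterior is right-skewed, so the mean exceeds the mode.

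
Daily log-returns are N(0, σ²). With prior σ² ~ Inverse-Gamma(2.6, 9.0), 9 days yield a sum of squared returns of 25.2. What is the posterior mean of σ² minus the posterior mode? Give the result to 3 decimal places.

Posterior: Inverse-Gamma(shape = 2.6+9/2 = 7.1, scale = 9.0+25.2/2 = 21.6).
Mode = β/(α+1) = 21.6/8.1 = 2.667.
Mean = β/(α−1) = 21.6/6.1 = 3.541.
Difference = 3.541 − 2.667 = 0.874.

0.874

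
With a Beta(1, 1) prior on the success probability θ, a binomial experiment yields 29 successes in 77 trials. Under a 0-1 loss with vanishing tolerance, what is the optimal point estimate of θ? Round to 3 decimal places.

0.377

Posterior: Beta(1+29, 1+48) = Beta(30, 49).
Mode = (30−1)/(30+49−2) = 29/77 = 0.377.
With a flat prior the MAP equals the MLE, 29/77.
Mean = 30/(30+49) = 30/79 = 0.380.
This is the posterior mode — the MAP estimate.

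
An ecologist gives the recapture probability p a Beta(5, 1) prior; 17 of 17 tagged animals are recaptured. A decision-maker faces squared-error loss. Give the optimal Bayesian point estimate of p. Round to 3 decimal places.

0.957

Posterior: Beta(5+17, 1+0) = Beta(22, 1).
Since β = 1 ≤ 1 and α > 1, the Beta density is monotone increasing on [0,1]; the mode is at 1.
Mean = 22/(22+1) = 0.957.
Squared-error loss ⇒ the optimal estimator is the posterior mean.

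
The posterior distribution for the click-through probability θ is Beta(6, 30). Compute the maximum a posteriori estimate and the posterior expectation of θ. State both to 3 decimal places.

Mode = (6−1)/(6+30−2) = 5/34 = 0.147.
Mean = 6/(6+30) = 6/36 = 0.167.

maximum a posteriori estimate = 0.147, posterior expectation = 0.167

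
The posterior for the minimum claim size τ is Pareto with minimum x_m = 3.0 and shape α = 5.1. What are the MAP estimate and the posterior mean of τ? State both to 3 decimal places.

The Pareto density is strictly decreasing on [x_m, ∞), so the mode is x_m = 3.000.
Mean = α·x_m/(α−1) = 5.1·3.0/4.1 = 3.732.

MAP = 3.000; posterior mean = 3.732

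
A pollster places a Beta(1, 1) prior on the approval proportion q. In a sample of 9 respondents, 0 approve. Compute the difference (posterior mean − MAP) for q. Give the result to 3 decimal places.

Posterior: Beta(1+0, 1+9) = Beta(1, 10).
Since α = 1 ≤ 1 and β > 1, the Beta density is monotone decreasing on [0,1]; the mode is at 0.
Mean = 1/(1+10) = 0.091.
Difference = 0.091 − 0.000 = 0.091.

0.091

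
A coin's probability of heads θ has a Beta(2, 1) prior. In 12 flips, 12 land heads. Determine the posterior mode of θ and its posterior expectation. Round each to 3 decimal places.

MAP = 1.000, posterior mean = 0.933

Posterior: Beta(2+12, 1+0) = Beta(14, 1).
Since β = 1 ≤ 1 and α > 1, the Beta density is monotone increasing on [0,1]; the mode is at 1.
Mean = 14/(14+1) = 0.933.
The posterior is left-skewed, so the mode exceeds the mean.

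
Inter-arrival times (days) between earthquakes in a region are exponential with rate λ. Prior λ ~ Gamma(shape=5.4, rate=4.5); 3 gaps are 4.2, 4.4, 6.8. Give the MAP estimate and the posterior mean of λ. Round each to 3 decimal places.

λ_MAP = 0.372, E[λ|data] = 0.422

Σ times = 15.4. Posterior: Gamma(shape = 5.4+3 = 8.4, rate = 4.5+15.4 = 19.9).
Mode = (α−1)/β = 7.4/19.9 = 0.372.
Mean = α/β = 8.4/19.9 = 0.422.
Mean > mode: the posterior has a right tail.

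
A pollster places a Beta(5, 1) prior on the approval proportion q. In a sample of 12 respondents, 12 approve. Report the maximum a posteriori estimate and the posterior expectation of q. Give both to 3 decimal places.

q_MAP = 1.000, E[q|data] = 0.944

Posterior: Beta(5+12, 1+0) = Beta(17, 1).
Since β = 1 ≤ 1 and α > 1, the Beta density is monotone increasing on [0,1]; the mode is at 1.
Mean = 17/(17+1) = 0.944.
Mode > mean: the posterior has a left tail.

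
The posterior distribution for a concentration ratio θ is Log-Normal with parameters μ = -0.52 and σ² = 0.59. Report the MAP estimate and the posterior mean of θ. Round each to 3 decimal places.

MAP estimate = 0.330, posterior mean = 0.799

Mode = exp(μ − σ²) = exp(-1.11) = 0.330.
Mean = exp(μ + σ²/2) = exp(-0.225) = 0.799.
The mean is pulled above the mode by the posterior's right skew.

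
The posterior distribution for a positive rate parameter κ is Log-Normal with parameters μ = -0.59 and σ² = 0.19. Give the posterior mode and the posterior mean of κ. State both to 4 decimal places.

Mode = exp(μ − σ²) = exp(-0.78) = 0.4584.
Mean = exp(μ + σ²/2) = exp(-0.495) = 0.6096.
The mean is pulled above the mode by the posterior's right skew.

posterior mode = 0.4584, posterior mean = 0.6096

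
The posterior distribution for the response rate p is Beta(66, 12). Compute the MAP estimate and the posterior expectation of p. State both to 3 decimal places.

MAP = 0.855, posterior mean = 0.846

Mode = (66−1)/(66+12−2) = 65/76 = 0.855.
Mean = 66/(66+12) = 66/78 = 0.846.
The mean is pulled below the mode by the posterior's left skew.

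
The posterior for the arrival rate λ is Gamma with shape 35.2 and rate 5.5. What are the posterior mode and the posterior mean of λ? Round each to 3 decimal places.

MAP: 6.218. Posterior mean: 6.400.

Mode = (α−1)/β = 34.2/5.5 = 6.218.
Mean = α/β = 35.2/5.5 = 6.400.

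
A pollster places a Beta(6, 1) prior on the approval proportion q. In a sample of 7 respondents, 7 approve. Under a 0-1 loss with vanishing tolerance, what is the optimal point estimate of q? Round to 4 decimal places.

Posterior: Beta(6+7, 1+0) = Beta(13, 1).
Since β = 1 ≤ 1 and α > 1, the Beta density is monotone increasing on [0,1]; the mode is at 1.
Mean = 13/(13+1) = 0.9286.
This is the posterior mode — the MAP estimate.

1.0000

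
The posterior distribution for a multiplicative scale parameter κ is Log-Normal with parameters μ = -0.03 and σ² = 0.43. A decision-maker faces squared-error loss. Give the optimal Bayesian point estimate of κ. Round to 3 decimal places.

Mode = exp(μ − σ²) = exp(-0.46) = 0.631.
Mean = exp(μ + σ²/2) = exp(0.185) = 1.203.
Squared-error loss ⇒ the optimal estimator is the posterior mean.

1.203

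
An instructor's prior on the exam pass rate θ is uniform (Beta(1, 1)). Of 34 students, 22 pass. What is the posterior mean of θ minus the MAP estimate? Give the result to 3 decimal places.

-0.008

Posterior: Beta(1+22, 1+12) = Beta(23, 13).
Mode = (23−1)/(23+13−2) = 22/34 = 0.647.
With a flat prior the MAP equals the MLE, 22/34.
Mean = 23/(23+13) = 23/36 = 0.639.
Difference = 0.639 − 0.647 = -0.008.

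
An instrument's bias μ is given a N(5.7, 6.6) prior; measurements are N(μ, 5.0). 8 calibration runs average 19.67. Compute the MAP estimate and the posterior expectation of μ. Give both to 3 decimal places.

μ_MAP = 18.462, E[μ|data] = 18.462

Posterior for μ is Normal. Precision-weighted mean: (1/6.6·5.7 + 8/5.0·19.67) / (1/6.6 + 8/5.0) = 18.462.
A Normal posterior is symmetric, so mode = mean.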